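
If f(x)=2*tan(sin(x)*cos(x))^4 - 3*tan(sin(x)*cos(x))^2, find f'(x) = 2*(4*tan(sin(2*x)/2)^4 + tan(sin(2*x)/2)^2 - 3)*cos(2*x)*tan(sin(2*x)/2)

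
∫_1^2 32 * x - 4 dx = 44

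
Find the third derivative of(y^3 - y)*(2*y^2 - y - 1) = 120*y^2 - 24*y - 18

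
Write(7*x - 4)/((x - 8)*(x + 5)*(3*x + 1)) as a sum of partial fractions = 57/(350*(3*x + 1)) - 3/(14*(x + 5)) + 4/(25*(x - 8))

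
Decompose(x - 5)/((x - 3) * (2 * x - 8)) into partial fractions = 1/(x - 3) - 1/(2*(x - 4))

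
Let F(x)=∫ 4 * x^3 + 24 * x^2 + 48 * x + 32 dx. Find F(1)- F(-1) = 80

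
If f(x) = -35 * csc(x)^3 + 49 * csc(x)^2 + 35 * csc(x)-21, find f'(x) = 7*(-5 - 14/sin(x) + 15/sin(x)^2)*cos(x)/sin(x)^2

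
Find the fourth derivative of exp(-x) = exp(-x)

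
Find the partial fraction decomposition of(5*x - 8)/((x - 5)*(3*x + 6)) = 6/(7*(x + 2)) + 17/(21*(x - 5))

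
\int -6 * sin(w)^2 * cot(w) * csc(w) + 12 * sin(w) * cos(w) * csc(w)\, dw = 6*sin(w) + C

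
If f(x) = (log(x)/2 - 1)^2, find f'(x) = (log(x) - 2)/(2*x)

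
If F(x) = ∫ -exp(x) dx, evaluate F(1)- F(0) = 1 - E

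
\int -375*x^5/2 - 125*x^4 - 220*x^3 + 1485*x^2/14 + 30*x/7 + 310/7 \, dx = -125*x^6/4 - 25*x^5 - 55*x^4 + 495*x^3/14 + 15*x^2/7 + 310*x/7 + C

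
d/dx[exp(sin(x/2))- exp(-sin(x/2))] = (exp(sin(x/2)) + exp(-sin(x/2)))*cos(x/2)/2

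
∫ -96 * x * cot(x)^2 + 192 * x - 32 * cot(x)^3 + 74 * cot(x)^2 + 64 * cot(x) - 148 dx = 18*x + 4*(6*x + 2*cot(x) - 5)^2 + 6*cot(x) + C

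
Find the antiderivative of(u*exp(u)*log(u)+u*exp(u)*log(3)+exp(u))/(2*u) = exp(u)*log(3*u)/2 + C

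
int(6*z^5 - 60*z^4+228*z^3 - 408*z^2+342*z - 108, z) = z^6 - 12*z^5 + 57*z^4 - 136*z^3 + 171*z^2 - 108*z + C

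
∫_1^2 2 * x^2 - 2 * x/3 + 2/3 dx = 13/3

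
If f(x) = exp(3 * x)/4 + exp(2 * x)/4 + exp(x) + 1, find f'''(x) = 27*exp(3*x)/4 + 2*exp(2*x) + exp(x)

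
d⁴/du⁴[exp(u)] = exp(u)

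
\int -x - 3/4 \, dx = -x^2/2 - 3*x/4 + C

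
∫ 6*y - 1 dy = 3*y^2 - y + C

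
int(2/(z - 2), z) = 2*log(z - 2) + C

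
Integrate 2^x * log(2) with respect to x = 2^x + C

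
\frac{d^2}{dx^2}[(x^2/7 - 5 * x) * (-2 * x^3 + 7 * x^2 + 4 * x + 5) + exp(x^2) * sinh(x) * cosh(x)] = -40*x^3/7 + 2*x^2*exp(x^2)*sinh(2*x) + 132*x^2 + 4*x*exp(x^2)*cosh(2*x) - 1446*x/7 + 3*exp(x^2)*sinh(2*x) - 270/7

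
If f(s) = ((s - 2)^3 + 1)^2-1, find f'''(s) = 120*s^3 - 720*s^2 + 1440*s - 948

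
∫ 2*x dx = x^2 + C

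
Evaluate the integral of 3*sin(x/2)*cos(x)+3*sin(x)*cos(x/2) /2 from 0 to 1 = 3*sin(1/2)*sin(1)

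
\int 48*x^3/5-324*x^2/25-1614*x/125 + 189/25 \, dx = 12*x^4/5 - 108*x^3/25 - 807*x^2/125 + 189*x/25 + C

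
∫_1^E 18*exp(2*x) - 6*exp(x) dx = -(-1 + 3*E)^2 + (-1 + 3*exp(E))^2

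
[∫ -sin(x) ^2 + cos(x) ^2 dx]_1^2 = -sin(2)/2 + sin(4)/2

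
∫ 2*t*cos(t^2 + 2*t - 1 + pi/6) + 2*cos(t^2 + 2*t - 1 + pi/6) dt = sin((t + 1)^2 - 2 + pi/6) + C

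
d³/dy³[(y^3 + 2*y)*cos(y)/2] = y*(y^2*sin(y)/2 - 9*y*cos(y)/2 - 8*sin(y))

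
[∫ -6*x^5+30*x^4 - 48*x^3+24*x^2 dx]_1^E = (-exp(2) + 2*E)^3 - 1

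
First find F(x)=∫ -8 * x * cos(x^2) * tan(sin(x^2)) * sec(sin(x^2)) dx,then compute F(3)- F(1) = -4*sec(sin(9)) + 4*sec(sin(1))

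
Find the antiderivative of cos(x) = sin(x) + C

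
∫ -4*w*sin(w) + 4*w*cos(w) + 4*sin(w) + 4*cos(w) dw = 4*sqrt(2)*w*sin(w + pi/4) + C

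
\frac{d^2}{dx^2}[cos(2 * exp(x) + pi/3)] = -2*(2*exp(x)*cos(2*exp(x) + pi/3) + sin(2*exp(x) + pi/3))*exp(x)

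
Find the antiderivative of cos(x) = sin(x) + C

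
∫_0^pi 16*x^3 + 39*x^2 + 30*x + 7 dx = -1 + (1 + pi)^3*(1 + 4*pi)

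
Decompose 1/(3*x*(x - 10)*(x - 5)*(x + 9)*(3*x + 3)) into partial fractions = 1/(172368*(x + 9)) - 1/(4752*(x + 1)) - 1/(18900*(x - 5)) + 1/(94050*(x - 10)) + 1/(4050*x)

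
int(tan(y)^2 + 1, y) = tan(y) + C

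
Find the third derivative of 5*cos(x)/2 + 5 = 5*sin(x)/2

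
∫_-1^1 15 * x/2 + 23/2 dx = 23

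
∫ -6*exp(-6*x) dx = exp(-6*x) + C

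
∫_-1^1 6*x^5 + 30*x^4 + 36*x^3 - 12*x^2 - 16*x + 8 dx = 20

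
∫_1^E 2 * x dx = -1 + exp(2)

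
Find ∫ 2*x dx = x^2 + C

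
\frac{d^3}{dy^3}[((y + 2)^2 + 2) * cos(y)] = y^2*sin(y) + 4*y*sin(y) - 6*y*cos(y) - 12*cos(y)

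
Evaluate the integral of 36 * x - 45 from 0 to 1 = -27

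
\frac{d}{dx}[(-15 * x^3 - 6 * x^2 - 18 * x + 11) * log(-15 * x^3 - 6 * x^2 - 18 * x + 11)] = -45*x^2*log(-15*x^3 - 6*x^2 - 18*x + 11) - 45*x^2 - 12*x*log(-15*x^3 - 6*x^2 - 18*x + 11) - 12*x - 18*log(-15*x^3 - 6*x^2 - 18*x + 11) - 18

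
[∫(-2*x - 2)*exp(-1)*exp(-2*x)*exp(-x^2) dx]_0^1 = -exp(-1) + exp(-4)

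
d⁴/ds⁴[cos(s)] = cos(s)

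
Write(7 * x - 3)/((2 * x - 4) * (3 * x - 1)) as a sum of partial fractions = 1/(5*(3*x - 1)) + 11/(10*(x - 2))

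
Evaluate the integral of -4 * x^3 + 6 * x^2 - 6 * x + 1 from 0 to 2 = -10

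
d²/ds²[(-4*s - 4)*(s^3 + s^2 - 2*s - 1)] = -48*s^2 - 48*s + 8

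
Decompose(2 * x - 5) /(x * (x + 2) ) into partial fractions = 9/(2*(x + 2)) - 5/(2*x)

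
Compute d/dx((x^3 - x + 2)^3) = 9*x^8 - 21*x^6 + 36*x^5 + 15*x^4 - 48*x^3 + 33*x^2 + 12*x - 12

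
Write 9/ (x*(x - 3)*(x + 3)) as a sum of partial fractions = 1/(2*(x + 3)) + 1/(2*(x - 3)) - 1/x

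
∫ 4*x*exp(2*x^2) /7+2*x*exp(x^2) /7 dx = (exp(x^2) + 1)*exp(x^2)/7 + C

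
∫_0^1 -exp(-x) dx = -1 + exp(-1)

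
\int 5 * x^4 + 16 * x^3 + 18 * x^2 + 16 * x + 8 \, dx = x^5 + 4*x^4 + 6*x^3 + 8*x^2 + 8*x + C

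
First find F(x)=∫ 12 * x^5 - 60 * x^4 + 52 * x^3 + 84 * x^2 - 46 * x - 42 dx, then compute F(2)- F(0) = 0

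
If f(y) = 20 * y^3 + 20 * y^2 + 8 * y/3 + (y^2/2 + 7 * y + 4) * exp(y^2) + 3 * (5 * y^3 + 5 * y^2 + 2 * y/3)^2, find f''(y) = 2*y^4*exp(y^2) + 2250*y^4 + 28*y^3*exp(y^2) + 3000*y^3 + 21*y^2*exp(y^2) + 1140*y^2 + 42*y*exp(y^2) + 240*y + 9*exp(y^2) + 128/3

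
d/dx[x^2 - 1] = 2*x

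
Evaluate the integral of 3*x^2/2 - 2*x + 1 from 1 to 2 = 3/2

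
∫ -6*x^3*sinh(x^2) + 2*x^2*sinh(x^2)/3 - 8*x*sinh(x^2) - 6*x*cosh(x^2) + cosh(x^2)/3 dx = -(3*x^2 - x/3 + 4)*cosh(x^2) + C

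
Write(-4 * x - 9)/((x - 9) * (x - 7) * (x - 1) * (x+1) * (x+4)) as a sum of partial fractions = 7/(2145*(x + 4)) + 1/(96*(x + 1)) - 13/(480*(x - 1)) + 37/(1056*(x - 7)) - 9/(416*(x - 9))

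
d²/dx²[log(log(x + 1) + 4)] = (-log(x + 1) - 5)/(x^2*log(x + 1)^2 + 8*x^2*log(x + 1) + 16*x^2 + 2*x*log(x + 1)^2 + 16*x*log(x + 1) + 32*x + log(x + 1)^2 + 8*log(x + 1) + 16)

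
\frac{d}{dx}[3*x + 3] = 3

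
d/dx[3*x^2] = 6*x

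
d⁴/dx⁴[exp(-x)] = exp(-x)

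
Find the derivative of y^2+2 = 2*y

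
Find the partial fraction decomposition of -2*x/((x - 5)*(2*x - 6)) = 3/(2*(x - 3)) - 5/(2*(x - 5))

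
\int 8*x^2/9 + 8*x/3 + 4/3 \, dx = 8*x^3/27 + 4*x^2/3 + 4*x/3 + C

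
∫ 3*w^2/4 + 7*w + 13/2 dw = w^3/4 + 7*w^2/2 + 13*w/2 + C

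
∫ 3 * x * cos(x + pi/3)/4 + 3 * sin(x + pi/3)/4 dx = 3*x*sin(x + pi/3)/4 + C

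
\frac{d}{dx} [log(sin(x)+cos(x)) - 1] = 1/tan(x + pi/4)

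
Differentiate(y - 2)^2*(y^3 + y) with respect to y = 5*y^4 - 16*y^3 + 15*y^2 - 8*y + 4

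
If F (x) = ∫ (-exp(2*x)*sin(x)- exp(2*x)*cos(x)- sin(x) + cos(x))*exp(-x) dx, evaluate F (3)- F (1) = (-exp(3) + exp(-3))*sin(3) + (E - exp(-1))*sin(1)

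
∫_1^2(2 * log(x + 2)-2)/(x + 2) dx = -(-1 + log(3))^2 + (-1 + log(4))^2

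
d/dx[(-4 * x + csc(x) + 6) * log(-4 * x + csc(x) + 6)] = -log(-4*x + csc(x) + 6)*cot(x)*csc(x) - 4*log(-4*x + csc(x) + 6) - cot(x)*csc(x) - 4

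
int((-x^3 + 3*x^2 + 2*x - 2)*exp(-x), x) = x*(x^2 - 2)*exp(-x) + C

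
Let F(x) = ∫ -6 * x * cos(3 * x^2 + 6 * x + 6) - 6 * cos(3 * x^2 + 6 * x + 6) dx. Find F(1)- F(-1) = -sin(15) + sin(3)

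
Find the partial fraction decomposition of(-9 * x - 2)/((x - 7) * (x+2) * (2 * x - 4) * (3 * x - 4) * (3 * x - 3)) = -189/(340*(3*x - 4)) + 1/(405*(x + 2)) + 11/(108*(x - 1)) + 1/(12*(x - 2)) - 13/(5508*(x - 7))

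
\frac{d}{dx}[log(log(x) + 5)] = 1/(x*log(x) + 5*x)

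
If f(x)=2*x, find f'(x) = 2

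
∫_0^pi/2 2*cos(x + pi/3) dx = 1 - sqrt(3)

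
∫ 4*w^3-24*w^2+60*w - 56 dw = w^4 - 8*w^3 + 30*w^2 - 56*w + C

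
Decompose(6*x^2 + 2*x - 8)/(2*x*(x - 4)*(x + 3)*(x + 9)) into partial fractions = -115/(351*(x + 9)) + 10/(63*(x + 3)) + 12/(91*(x - 4)) + 1/(27*x)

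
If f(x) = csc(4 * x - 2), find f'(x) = -4*cot(4*x - 2)*csc(4*x - 2)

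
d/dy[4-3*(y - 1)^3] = -9*y^2 + 18*y - 9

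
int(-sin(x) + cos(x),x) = sin(x) + cos(x) + C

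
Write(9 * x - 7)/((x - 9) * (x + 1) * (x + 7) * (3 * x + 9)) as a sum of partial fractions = 35/(576*(x + 7)) - 17/(144*(x + 3)) + 2/(45*(x + 1)) + 37/(2880*(x - 9))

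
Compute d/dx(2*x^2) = 4*x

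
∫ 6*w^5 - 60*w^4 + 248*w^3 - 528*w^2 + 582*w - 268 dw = w^6 - 12*w^5 + 62*w^4 - 176*w^3 + 291*w^2 - 268*w + C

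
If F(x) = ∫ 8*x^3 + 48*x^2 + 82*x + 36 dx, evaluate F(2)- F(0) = 396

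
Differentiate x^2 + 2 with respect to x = 2*x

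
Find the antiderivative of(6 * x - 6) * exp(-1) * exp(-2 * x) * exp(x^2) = 3*exp(x^2 - 2*x - 1) + C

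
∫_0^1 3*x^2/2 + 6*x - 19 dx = -31/2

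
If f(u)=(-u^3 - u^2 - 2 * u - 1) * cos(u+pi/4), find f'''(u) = -u^3*sin(u + pi/4) - u^2*sin(u + pi/4) + 9*u^2*cos(u + pi/4) + 16*u*sin(u + pi/4) + 6*u*cos(u + pi/4) + 5*sin(u + pi/4)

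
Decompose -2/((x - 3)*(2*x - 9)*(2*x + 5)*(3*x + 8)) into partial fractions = 54/(731*(3*x + 8)) - 4/(77*(2*x + 5)) - 4/(903*(2*x - 9)) + 2/(561*(x - 3))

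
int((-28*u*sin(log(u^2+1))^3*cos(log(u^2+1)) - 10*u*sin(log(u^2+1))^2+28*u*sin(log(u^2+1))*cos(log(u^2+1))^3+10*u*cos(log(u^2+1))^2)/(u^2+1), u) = 5*sin(2*log(u^2 + 1))/2 - 7*cos(4*log(u^2 + 1))/8 + C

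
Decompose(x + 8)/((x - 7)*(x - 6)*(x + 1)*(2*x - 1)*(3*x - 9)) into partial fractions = -136/(6435*(2*x - 1)) + 1/(288*(x + 1)) + 11/(720*(x - 3)) - 2/(99*(x - 6)) + 5/(416*(x - 7))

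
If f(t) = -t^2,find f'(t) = -2*t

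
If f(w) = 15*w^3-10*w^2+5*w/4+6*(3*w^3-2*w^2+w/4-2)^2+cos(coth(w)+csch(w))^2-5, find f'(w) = 324*w^5 - 360*w^4 + 132*w^3 - 189*w^2 + 307*w/4 + sin(2*coth(w) + 2*csch(w))*cosh(w)/sinh(w)^2 + sin(2*coth(w) + 2*csch(w))/sinh(w)^2 - 19/4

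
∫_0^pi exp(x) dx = -1 + exp(pi)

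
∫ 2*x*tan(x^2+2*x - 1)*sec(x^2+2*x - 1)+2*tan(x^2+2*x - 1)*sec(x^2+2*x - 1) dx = sec(x^2 + 2*x - 1) + C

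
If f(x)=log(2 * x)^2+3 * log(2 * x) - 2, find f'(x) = (2*log(x) + 2*log(2) + 3)/x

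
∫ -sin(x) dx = cos(x) + C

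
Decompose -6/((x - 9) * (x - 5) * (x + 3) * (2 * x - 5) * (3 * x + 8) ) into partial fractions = 486/(24955*(3*x + 8)) - 96/(22165*(2*x - 5)) - 1/(176*(x + 3)) + 3/(1840*(x - 5)) - 1/(3640*(x - 9))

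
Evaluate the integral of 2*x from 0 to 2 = 4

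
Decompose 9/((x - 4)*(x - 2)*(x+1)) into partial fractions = 3/(5*(x + 1)) - 3/(2*(x - 2)) + 9/(10*(x - 4))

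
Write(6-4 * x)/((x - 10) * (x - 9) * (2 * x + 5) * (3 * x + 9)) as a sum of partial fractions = 128/(1725*(2*x + 5)) - 1/(26*(x + 3)) + 5/(138*(x - 9)) - 34/(975*(x - 10))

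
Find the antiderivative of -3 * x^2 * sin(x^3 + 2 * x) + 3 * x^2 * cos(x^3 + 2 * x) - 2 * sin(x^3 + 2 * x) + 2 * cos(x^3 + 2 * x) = sin(x*(x^2 + 2)) + cos(x*(x^2 + 2)) + C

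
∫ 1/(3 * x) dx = log(x)/3 + C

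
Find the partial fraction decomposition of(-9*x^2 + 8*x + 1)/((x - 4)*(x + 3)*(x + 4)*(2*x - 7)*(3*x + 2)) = -27/(980*(3*x + 2)) + 4/(15*(2*x - 7)) - 7/(48*(x + 4)) + 8/(49*(x + 3)) - 111/(784*(x - 4))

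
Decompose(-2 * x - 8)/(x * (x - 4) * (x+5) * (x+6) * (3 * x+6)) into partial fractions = 1/(180*(x + 6)) - 2/(405*(x + 5)) - 1/(108*(x + 2)) - 1/(405*(x - 4)) + 1/(90*x)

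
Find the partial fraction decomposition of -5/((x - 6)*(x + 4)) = 1/(2*(x + 4)) - 1/(2*(x - 6))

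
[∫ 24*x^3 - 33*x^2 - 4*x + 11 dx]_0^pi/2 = (-4 + 3*pi/2)*(-pi - pi^2/4 + 1 + pi^3/4) + 4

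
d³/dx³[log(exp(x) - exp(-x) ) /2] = (4*exp(4*x) + 4*exp(2*x))/(exp(6*x) - 3*exp(4*x) + 3*exp(2*x) - 1)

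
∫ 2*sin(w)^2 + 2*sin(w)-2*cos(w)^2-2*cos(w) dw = -sin(2*w) - 2*sqrt(2)*sin(w + pi/4) + C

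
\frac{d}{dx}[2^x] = 2^x*log(2)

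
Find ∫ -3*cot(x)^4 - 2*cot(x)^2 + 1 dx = cot(x)^3 - cot(x) + C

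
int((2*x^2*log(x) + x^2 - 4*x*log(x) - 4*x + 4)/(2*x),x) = (x - 2)^2*log(x)/2 + C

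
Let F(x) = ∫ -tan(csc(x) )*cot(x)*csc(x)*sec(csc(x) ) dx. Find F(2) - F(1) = -sec(csc(1)) + sec(csc(2))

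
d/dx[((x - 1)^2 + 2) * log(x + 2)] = (2*x^2*log(x + 2) + x^2 + 2*x*log(x + 2) - 2*x - 4*log(x + 2) + 3)/(x + 2)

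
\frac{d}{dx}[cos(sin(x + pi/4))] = -sin(sin(x + pi/4))*cos(x + pi/4)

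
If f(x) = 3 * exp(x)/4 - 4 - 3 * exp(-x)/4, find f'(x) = (3*exp(2*x) + 3)*exp(-x)/4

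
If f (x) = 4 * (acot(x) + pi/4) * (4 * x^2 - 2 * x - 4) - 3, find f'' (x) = (32*x^4*acot(x) + 8*pi*x^4 - 32*x^3 + 64*x^2*acot(x) + 16*pi*x^2 - 96*x + 32*acot(x) + 16 + 8*pi)/(x^4 + 2*x^2 + 1)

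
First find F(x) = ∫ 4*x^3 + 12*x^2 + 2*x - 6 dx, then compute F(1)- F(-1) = -4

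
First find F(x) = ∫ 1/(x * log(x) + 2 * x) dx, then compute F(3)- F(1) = -log(6) + log(3*log(3) + 6)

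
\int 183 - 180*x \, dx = -90*x^2 + 183*x + C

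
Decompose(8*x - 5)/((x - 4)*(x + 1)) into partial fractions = 13/(5*(x + 1)) + 27/(5*(x - 4))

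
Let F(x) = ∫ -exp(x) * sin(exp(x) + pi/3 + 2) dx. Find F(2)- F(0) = cos(pi/3 + 2 + exp(2)) - cos(pi/3 + 3)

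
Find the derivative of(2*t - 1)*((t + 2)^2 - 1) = 6*t^2 + 14*t + 2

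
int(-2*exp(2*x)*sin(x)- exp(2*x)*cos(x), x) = -exp(2*x)*sin(x) + C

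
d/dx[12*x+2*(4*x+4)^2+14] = 64*x + 76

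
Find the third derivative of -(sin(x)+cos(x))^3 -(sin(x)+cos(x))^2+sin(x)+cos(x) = 27*sqrt(2)*sin(3*x + pi/4)/2 + 8*cos(2*x) + sqrt(2)*cos(x + pi/4)/2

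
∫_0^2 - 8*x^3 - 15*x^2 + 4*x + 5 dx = -54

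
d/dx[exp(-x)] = -exp(-x)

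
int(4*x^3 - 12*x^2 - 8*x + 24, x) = x^4 - 4*x^3 - 4*x^2 + 24*x + C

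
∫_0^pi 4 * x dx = 2*pi^2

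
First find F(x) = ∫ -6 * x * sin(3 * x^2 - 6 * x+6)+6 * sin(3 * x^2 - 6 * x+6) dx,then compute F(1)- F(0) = cos(3) - cos(6)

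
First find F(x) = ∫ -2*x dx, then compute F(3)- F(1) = -8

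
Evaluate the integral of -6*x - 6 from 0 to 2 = -24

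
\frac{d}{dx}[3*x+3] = 3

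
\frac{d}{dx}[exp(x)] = exp(x)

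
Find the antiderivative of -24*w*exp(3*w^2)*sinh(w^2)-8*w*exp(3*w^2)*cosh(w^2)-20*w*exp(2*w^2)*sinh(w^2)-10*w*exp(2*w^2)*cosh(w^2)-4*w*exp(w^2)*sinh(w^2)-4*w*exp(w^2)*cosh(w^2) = -(4*exp(2*w^2) + 5*exp(w^2) + 2)*exp(w^2)*sinh(w^2) + C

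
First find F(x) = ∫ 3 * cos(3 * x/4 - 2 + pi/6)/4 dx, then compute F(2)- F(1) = cos(1/2 + pi/3) - cos(pi/3 + 5/4)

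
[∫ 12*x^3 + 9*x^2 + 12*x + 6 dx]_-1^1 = 18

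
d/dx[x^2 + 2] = 2*x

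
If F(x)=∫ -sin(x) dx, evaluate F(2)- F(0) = -1 + cos(2)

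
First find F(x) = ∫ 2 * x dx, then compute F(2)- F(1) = 3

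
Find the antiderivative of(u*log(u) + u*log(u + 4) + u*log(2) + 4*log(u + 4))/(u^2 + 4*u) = log(2*u)*log(u + 4) + C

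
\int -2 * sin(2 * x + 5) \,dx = cos(2*x + 5) + C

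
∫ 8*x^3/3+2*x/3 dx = 2*x^4/3 + x^2/3 + C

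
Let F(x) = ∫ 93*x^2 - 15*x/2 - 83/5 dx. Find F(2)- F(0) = 999/5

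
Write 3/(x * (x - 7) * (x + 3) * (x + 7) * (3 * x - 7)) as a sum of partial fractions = -243/(43904*(3*x - 7)) + 3/(10976*(x + 7)) - 1/(640*(x + 3)) + 3/(13720*(x - 7)) + 1/(343*x)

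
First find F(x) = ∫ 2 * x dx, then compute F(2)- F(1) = 3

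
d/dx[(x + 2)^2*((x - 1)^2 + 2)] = 4*x^3 + 6*x^2 - 2*x + 4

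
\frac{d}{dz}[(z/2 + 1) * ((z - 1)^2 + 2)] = 3*z^2/2 - 1/2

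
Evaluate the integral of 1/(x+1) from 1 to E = -log(12) + log(6 + 6*E)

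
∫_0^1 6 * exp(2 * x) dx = 3*E*(E - exp(-1))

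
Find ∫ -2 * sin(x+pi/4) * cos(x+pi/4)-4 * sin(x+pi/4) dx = (cos(x + pi/4) + 2)^2 + C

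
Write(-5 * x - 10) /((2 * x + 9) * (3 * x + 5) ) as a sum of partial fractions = -5/(17*(3*x + 5)) - 25/(17*(2*x + 9))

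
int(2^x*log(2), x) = 2^x + C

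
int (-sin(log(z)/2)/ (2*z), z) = cos(log(z)/2) + C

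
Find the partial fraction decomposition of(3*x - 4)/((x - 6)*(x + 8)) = 2/(x + 8) + 1/(x - 6)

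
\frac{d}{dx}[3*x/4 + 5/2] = 3/4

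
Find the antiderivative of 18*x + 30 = 9*x^2 + 30*x + C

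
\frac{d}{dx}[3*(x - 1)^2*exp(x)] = 3*x^2*exp(x) - 3*exp(x)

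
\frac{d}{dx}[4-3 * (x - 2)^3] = -9*x^2 + 36*x - 36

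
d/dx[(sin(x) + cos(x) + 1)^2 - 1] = 2*cos(2*x) + 2*sqrt(2)*cos(x + pi/4)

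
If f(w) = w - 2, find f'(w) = 1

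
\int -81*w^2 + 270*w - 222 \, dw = -27*w^3 + 135*w^2 - 222*w + C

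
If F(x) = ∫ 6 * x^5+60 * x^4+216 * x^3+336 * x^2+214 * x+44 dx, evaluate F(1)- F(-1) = 336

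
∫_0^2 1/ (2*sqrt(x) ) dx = sqrt(2)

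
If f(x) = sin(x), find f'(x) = cos(x)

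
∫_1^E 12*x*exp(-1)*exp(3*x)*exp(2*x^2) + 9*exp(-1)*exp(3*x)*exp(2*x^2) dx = -3*exp(4) + 3*exp(-1 + 3*E + 2*exp(2))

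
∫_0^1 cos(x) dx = sin(1)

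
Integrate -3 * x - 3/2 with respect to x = -3*x^2/2 - 3*x/2 + C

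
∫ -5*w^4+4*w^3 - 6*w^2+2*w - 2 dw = -w^5 + w^4 - 2*w^3 + w^2 - 2*w + C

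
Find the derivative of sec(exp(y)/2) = exp(y)*tan(exp(y)/2)*sec(exp(y)/2)/2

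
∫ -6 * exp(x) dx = -6*exp(x) + C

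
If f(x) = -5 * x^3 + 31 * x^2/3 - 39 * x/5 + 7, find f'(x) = -15*x^2 + 62*x/3 - 39/5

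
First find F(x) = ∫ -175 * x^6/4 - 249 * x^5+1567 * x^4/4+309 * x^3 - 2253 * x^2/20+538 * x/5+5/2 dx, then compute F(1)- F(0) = 633/5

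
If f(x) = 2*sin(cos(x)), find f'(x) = -2*sin(x)*cos(cos(x))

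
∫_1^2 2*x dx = 3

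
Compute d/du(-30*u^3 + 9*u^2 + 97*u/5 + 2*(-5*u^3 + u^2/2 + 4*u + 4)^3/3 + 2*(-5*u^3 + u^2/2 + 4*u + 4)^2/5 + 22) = -750*u^8 + 200*u^7 + 2765*u^6/2 + 2041*u^5/2 - 1000*u^4 - 6358*u^3/5 - 1946*u^2/5 + 322*u + 801/5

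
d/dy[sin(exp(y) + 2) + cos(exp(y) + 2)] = sqrt(2)*exp(y)*cos(exp(y) + pi/4 + 2)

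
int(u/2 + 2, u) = u^2/4 + 2*u + C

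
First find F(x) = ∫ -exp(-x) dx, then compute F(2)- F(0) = -1 + exp(-2)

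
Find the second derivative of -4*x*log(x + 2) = (-4*x - 16)/(x^2 + 4*x + 4)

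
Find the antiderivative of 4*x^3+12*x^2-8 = x^4 + 4*x^3 - 8*x + C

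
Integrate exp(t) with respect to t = exp(t) + C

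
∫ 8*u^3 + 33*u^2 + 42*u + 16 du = 2*u^4 + 11*u^3 + 21*u^2 + 16*u + C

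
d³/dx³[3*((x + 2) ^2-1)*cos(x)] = 3*x^2*sin(x) + 12*x*sin(x) - 18*x*cos(x) - 9*sin(x) - 36*cos(x)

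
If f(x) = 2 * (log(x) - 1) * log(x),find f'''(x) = (8*log(x) - 16)/x^3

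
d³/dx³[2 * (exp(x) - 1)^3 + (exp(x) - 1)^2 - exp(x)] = 54*exp(3*x) - 40*exp(2*x) + 3*exp(x)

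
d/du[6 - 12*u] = -12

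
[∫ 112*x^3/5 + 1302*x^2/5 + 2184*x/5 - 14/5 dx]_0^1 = 308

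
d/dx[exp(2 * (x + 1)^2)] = 4*x*exp(2*x^2 + 4*x + 2) + 4*exp(2*x^2 + 4*x + 2)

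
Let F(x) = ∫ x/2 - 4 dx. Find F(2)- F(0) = -7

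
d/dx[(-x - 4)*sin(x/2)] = -x*cos(x/2)/2 - sin(x/2) - 2*cos(x/2)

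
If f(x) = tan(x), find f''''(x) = 24*tan(x)^5 + 40*tan(x)^3 + 16*tan(x)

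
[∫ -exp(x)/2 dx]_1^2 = -exp(2)/2 + E/2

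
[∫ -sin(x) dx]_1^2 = -cos(1) + cos(2)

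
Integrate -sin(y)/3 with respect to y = cos(y)/3 + C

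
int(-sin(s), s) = cos(s) + C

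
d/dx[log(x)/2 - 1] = 1/(2*x)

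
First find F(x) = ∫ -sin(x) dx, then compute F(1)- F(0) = -1 + cos(1)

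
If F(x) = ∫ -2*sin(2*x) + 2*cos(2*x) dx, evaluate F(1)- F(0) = -1 + cos(2) + sin(2)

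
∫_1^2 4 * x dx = 6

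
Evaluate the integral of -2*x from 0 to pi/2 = -pi^2/4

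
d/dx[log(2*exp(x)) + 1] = 1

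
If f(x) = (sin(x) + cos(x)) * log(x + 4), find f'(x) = sqrt(2)*(x*log(x + 4)*cos(x + pi/4) + 4*log(x + 4)*cos(x + pi/4) + sin(x + pi/4))/(x + 4)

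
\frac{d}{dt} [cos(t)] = -sin(t)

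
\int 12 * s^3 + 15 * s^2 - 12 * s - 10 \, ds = 3*s^4 + 5*s^3 - 6*s^2 - 10*s + C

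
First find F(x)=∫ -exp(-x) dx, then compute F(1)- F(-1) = -E + exp(-1)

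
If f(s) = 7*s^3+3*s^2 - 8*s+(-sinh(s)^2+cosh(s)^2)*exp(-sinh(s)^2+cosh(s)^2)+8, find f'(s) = 21*s^2 + 6*s - 8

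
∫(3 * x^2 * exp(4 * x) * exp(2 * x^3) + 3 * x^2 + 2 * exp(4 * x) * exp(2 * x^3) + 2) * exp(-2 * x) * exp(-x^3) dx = 2*sinh(x*(x^2 + 2)) + C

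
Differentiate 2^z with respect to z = 2^z*log(2)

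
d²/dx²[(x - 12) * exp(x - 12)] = x*exp(x - 12) - 10*exp(x - 12)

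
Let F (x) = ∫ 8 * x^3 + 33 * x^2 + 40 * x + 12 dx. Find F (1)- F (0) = 45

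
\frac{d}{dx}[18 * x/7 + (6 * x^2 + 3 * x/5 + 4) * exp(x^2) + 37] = 12*x^3*exp(x^2) + 6*x^2*exp(x^2)/5 + 20*x*exp(x^2) + 3*exp(x^2)/5 + 18/7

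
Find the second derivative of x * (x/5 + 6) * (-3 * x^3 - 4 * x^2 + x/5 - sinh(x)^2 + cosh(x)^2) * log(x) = -(300*x^4*log(x) + 135*x^4 + 5640*x^3*log(x) + 3290*x^3 + 3594*x^2*log(x) + 2995*x^2 - 70*x*log(x) - 105*x - 150)/(25*x)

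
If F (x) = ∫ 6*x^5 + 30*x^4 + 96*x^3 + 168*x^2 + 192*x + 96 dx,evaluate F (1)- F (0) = 279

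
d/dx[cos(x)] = -sin(x)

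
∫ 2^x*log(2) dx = 2^x + C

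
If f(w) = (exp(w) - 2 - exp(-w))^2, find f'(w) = (2*exp(4*w) - 4*exp(3*w) - 4*exp(w) - 2)*exp(-2*w)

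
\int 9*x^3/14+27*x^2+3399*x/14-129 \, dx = 9*x^4/56 + 9*x^3 + 3399*x^2/28 - 129*x + C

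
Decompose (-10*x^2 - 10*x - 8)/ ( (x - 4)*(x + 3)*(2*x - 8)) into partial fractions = -34/(49*(x + 3)) - 211/(49*(x - 4)) - 104/(7*(x - 4)^2)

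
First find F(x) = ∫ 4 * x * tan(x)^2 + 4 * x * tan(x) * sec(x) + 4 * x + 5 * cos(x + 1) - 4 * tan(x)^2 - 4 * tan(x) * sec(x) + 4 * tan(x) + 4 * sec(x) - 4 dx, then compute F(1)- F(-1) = -8*tan(1) + 5*sin(2) + 8*sec(1)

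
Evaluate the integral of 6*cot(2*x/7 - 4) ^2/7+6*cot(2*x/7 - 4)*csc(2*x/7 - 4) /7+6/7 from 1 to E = 3*csc(4 - 2*E/7) - 3*cot(26/7) - 3*csc(26/7) + 3*cot(4 - 2*E/7)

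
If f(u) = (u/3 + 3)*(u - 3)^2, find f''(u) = 2*u + 2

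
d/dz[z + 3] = 1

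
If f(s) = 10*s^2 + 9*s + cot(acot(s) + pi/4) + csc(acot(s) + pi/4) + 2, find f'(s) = (20*s^3 + 9*s^2 + 20*s + cot(acot(s) + pi/4)^2 + cot(acot(s) + pi/4)*csc(acot(s) + pi/4) + 10)/(s^2 + 1)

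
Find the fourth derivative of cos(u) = cos(u)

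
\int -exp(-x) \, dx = exp(-x) + C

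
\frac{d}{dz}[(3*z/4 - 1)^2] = 9*z/8 - 3/2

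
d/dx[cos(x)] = -sin(x)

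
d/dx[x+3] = 1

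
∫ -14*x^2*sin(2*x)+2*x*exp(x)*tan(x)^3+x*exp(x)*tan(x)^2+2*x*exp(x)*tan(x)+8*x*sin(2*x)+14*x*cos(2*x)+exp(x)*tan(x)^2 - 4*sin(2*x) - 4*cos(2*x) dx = x*exp(x)*tan(x)^2 + (7*x^2 - 4*x + 2)*cos(2*x) + C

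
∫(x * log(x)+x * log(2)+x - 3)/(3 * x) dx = (x - 3)*log(2*x)/3 + C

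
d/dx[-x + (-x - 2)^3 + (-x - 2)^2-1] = -3*x^2 - 10*x - 9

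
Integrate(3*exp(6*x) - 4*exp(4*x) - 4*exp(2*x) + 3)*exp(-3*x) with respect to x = 8*sinh(x)^3 - 2*sinh(x) + C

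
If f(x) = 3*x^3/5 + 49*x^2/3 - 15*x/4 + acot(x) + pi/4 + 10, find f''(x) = (54*x^5 + 490*x^4 + 108*x^3 + 980*x^2 + 84*x + 490)/(15*x^4 + 30*x^2 + 15)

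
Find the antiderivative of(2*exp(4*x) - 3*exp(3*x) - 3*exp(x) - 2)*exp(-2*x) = -6*sinh(x) + 2*cosh(2*x) + C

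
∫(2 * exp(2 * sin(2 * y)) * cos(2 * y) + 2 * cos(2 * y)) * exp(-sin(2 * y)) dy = 2*sinh(sin(2*y)) + C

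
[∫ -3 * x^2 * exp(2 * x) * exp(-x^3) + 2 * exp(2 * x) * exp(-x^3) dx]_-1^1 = E - exp(-1)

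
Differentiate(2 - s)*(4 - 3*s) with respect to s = 6*s - 10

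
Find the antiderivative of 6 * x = 3*x^2 + C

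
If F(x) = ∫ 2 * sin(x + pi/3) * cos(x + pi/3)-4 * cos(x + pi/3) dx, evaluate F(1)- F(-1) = (-4 + sqrt(3)*cos(1))*sin(1)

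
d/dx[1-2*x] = -2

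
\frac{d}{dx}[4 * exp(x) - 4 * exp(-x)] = (4*exp(2*x) + 4)*exp(-x)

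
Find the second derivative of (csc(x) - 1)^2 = 2*(1 - 2/sin(x) - 2/sin(x)^2 + 3/sin(x)^3)/sin(x)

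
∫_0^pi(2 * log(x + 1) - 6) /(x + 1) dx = -9 + (-3 + log(1 + pi))^2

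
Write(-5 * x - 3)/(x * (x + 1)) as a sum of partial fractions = -2/(x + 1) - 3/x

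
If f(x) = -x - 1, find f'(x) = -1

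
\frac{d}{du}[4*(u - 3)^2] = 8*u - 24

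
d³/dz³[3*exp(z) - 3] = 3*exp(z)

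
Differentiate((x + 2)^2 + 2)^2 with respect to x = 4*x^3 + 24*x^2 + 56*x + 48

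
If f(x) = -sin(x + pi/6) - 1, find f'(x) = -cos(x + pi/6)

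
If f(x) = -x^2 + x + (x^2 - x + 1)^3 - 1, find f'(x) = 6*x^5 - 15*x^4 + 24*x^3 - 21*x^2 + 10*x - 2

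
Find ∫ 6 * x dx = 3*x^2 + C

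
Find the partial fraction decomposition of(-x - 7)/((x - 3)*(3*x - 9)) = -1/(3*(x - 3)) - 10/(3*(x - 3)^2)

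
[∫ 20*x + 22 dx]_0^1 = 32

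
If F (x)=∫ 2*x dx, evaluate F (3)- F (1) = 8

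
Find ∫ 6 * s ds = 3*s^2 + C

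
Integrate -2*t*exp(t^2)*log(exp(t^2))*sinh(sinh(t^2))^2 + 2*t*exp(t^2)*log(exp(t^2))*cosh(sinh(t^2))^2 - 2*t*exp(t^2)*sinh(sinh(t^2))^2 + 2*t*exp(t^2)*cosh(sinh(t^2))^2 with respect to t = t^2*exp(t^2) + C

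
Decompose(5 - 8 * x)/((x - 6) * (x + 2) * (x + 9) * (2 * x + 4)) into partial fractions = -11/(210*(x + 9)) + 67/(896*(x + 2)) - 3/(16*(x + 2)^2) - 43/(1920*(x - 6))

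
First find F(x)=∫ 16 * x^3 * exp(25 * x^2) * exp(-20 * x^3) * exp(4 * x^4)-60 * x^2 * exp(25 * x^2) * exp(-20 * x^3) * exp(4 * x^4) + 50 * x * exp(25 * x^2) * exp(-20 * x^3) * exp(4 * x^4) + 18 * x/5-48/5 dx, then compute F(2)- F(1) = -exp(9) - 21/5 + exp(4)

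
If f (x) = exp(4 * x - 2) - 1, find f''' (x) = 64*exp(4*x - 2)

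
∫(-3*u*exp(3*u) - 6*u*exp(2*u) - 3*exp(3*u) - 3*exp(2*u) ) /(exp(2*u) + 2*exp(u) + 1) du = 3*(-u*exp(2*u) + exp(u) + 1)/(exp(u) + 1) + C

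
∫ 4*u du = 2*u^2 + C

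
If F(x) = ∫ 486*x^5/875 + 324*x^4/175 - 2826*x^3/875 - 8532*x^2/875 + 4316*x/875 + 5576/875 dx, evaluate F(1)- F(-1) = 6112/875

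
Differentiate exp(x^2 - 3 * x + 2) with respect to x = 2*x*exp(x^2 - 3*x + 2) - 3*exp(x^2 - 3*x + 2)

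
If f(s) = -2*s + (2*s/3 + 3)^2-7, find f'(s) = 8*s/9 + 2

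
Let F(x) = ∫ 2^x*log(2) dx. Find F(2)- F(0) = 3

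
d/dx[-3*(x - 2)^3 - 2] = -9*x^2 + 36*x - 36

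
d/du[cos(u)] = -sin(u)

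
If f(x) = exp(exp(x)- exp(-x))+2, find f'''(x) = (exp(exp(x) - exp(-x)) - 3*exp(x + exp(x) - exp(-x)) + 4*exp(2*x + exp(x) - exp(-x)) + 4*exp(4*x + exp(x) - exp(-x)) + 3*exp(5*x + exp(x) - exp(-x)) + exp(6*x + exp(x) - exp(-x)))*exp(-3*x)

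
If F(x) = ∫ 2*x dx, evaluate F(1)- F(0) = 1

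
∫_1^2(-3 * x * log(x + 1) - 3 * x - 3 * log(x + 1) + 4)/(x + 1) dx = -2*log(3) - log(2)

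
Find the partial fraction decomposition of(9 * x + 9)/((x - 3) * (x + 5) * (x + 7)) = -27/(10*(x + 7)) + 9/(4*(x + 5)) + 9/(20*(x - 3))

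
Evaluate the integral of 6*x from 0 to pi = 3*pi^2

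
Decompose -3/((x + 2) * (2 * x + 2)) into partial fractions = 3/(2*(x + 2)) - 3/(2*(x + 1))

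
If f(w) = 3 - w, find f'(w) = -1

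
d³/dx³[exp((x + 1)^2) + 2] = 8*x^3*exp(x^2 + 2*x + 1) + 24*x^2*exp(x^2 + 2*x + 1) + 36*x*exp(x^2 + 2*x + 1) + 20*exp(x^2 + 2*x + 1)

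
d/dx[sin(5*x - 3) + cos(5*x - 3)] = 5*sqrt(2)*cos(5*x - 3 + pi/4)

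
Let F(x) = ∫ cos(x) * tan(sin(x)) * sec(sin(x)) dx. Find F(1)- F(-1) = 0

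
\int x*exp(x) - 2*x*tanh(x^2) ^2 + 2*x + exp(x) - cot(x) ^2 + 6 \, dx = x*exp(x) + 7*x + cot(x) + tanh(x^2) + C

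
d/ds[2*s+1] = 2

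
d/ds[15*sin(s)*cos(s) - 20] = 15*cos(2*s)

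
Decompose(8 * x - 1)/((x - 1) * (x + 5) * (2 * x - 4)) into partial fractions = -41/(84*(x + 5)) - 7/(12*(x - 1)) + 15/(14*(x - 2))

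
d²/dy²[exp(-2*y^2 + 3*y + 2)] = 16*y^2*exp(-2*y^2 + 3*y + 2) - 24*y*exp(-2*y^2 + 3*y + 2) + 5*exp(-2*y^2 + 3*y + 2)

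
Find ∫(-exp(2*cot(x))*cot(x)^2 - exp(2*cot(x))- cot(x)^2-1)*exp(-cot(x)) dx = exp(cot(x)) - exp(-cot(x)) + C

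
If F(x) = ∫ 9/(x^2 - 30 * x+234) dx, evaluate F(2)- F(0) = -3*acot(5) + 3*acot(13/3)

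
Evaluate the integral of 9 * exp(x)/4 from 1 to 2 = -9*E/4 + 9*exp(2)/4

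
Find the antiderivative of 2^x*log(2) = 2^x + C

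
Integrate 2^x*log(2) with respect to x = 2^x + C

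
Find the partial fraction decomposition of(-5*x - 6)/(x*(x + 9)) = -13/(3*(x + 9)) - 2/(3*x)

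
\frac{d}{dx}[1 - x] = -1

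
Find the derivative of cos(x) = -sin(x)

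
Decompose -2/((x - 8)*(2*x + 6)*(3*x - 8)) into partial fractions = 9/(272*(3*x - 8)) - 1/(187*(x + 3)) - 1/(176*(x - 8))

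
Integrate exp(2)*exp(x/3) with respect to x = 3*exp(x/3 + 2) + C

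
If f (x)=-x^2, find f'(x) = -2*x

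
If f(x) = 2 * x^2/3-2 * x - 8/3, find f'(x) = 4*x/3 - 2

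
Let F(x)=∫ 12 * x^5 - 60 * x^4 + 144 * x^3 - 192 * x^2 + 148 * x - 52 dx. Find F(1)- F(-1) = -256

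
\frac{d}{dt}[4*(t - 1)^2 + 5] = 8*t - 8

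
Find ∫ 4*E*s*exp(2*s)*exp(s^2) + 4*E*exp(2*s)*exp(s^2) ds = 2*exp((s + 1)^2) + C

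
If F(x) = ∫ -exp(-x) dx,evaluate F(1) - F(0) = -1 + exp(-1)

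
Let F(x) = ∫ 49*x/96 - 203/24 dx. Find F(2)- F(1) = -1477/192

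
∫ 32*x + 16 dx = 16*x^2 + 16*x + C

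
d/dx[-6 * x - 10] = -6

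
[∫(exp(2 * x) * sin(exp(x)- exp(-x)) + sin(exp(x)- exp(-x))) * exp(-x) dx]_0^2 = 1 - cos(-exp(2) + exp(-2))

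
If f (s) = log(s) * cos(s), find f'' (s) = -(s^2*log(s)*cos(s) + 2*s*sin(s) + cos(s))/s^2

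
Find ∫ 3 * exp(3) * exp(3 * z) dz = exp(3*z + 3) + C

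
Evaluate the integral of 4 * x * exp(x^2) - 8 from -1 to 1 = -16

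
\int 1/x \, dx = log(-x) + C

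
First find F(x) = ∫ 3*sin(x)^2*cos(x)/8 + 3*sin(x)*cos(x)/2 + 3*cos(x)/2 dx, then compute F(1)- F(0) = -1 + (sin(1)/2 + 1)^3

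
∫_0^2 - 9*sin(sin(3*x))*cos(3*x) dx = -3 + 3*cos(sin(6))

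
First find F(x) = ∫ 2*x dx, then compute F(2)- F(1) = 3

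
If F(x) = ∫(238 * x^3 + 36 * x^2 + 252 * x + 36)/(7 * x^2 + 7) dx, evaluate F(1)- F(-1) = 72/7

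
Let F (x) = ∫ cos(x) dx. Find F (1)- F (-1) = 2*sin(1)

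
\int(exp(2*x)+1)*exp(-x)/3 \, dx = 2*sinh(x)/3 + C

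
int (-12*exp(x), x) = -12*exp(x) + C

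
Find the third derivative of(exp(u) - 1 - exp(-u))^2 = (8*exp(4*u) - 2*exp(3*u) - 2*exp(u) - 8)*exp(-2*u)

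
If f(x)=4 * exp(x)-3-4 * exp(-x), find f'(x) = (4*exp(2*x) + 4)*exp(-x)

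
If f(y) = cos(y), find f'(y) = -sin(y)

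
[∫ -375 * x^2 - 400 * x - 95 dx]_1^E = -(3 + 5*E)^3 + 10*E + (3 + 5*E)^2 + 438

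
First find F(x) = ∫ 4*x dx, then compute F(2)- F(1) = 6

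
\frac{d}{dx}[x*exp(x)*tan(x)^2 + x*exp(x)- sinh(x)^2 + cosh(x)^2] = (2*x*sin(x)/cos(x) + x + 1)*exp(x)/cos(x)^2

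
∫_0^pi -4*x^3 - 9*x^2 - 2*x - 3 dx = (-pi - 3)*(pi + pi^3)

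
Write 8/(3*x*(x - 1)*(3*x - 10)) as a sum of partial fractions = 12/(35*(3*x - 10)) - 8/(21*(x - 1)) + 4/(15*x)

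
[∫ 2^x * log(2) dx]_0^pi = -1 + 2^pi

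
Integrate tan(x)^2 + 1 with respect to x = tan(x) + C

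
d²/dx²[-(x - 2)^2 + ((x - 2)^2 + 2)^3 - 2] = 30*x^4 - 240*x^3 + 792*x^2 - 1248*x + 790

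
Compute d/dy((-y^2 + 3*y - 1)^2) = 4*y^3 - 18*y^2 + 22*y - 6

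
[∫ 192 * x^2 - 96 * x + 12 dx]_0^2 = 344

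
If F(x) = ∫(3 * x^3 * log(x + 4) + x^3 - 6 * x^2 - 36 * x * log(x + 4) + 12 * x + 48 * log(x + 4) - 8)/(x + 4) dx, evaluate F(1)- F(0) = -log(5) + 8*log(4)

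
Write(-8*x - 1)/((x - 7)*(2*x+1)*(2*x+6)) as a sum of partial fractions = -2/(25*(2*x + 1)) + 23/(100*(x + 3)) - 19/(100*(x - 7))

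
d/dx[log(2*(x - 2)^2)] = 2/(x - 2)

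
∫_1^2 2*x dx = 3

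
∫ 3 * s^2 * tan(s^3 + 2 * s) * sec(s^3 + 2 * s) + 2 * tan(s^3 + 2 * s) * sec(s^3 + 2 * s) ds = sec(s*(s^2 + 2)) + C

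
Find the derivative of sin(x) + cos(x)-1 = -sin(x) + cos(x)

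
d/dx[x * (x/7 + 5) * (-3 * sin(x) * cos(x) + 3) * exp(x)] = 3*(-x^2*sin(2*x)/14 - x^2*cos(2*x)/7 + x^2/7 - 37*x*sin(2*x)/14 - 5*x*cos(2*x) + 37*x/7 - 5*sin(2*x)/2 + 5)*exp(x)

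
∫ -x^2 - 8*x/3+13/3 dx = -x^3/3 - 4*x^2/3 + 13*x/3 + C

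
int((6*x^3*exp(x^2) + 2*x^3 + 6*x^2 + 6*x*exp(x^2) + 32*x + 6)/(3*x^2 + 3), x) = x^2/3 + 2*x + exp(x^2) + 5*log(x^2 + 1) + C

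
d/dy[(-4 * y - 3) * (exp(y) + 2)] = -4*y*exp(y) - 7*exp(y) - 8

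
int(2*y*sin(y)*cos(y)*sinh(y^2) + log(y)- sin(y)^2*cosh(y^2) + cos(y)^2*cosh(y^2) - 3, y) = y*log(y) - 4*y + sin(2*y)*cosh(y^2)/2 + C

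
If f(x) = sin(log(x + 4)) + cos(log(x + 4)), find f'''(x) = 2*(sin(log(x + 4)) + 2*cos(log(x + 4)))/(x^3 + 12*x^2 + 48*x + 64)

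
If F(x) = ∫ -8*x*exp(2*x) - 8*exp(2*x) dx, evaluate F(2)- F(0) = 2 - 10*exp(4)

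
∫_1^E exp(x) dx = -E + exp(E)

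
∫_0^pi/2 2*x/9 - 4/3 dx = -4 + (-2 + pi/6)^2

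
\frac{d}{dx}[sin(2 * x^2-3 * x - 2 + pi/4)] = 4*x*cos(2*x^2 - 3*x - 2 + pi/4) - 3*cos(2*x^2 - 3*x - 2 + pi/4)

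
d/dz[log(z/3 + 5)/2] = 1/(2*z + 30)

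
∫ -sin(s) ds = cos(s) + C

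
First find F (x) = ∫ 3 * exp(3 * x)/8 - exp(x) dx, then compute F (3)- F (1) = -9*exp(3)/8 + E + exp(9)/8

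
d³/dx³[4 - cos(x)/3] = -sin(x)/3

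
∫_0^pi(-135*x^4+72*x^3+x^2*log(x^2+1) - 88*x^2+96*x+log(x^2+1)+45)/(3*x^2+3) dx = (6 - 3*pi)*(7 + 6*pi + 5*pi^2) - 42 + (pi/3 + 4)*log(1 + pi^2)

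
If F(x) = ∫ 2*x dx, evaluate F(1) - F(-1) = 0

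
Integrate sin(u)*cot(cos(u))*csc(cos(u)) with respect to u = csc(cos(u)) + C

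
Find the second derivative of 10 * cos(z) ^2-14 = -20*cos(2*z)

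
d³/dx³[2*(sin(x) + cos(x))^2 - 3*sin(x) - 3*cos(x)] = -16*cos(2*x) + 3*sqrt(2)*cos(x + pi/4)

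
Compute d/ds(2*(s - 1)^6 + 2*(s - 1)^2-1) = 12*s^5 - 60*s^4 + 120*s^3 - 120*s^2 + 64*s - 16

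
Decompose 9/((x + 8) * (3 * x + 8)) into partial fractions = 27/(16*(3*x + 8)) - 9/(16*(x + 8))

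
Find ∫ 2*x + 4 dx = x^2 + 4*x + C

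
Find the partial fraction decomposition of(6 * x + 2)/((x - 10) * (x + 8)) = 23/(9*(x + 8)) + 31/(9*(x - 10))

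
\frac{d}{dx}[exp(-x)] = -exp(-x)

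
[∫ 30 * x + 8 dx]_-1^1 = 16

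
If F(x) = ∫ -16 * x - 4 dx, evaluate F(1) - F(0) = -12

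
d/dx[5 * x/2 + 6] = 5/2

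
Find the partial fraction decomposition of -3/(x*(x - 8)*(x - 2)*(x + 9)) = 1/(561*(x + 9)) + 1/(44*(x - 2)) - 1/(272*(x - 8)) - 1/(48*x)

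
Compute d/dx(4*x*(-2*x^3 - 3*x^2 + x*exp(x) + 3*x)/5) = -32*x^3/5 + 4*x^2*exp(x)/5 - 36*x^2/5 + 8*x*exp(x)/5 + 24*x/5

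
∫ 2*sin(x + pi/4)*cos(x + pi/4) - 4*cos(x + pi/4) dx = (sin(x + pi/4) - 2)^2 + C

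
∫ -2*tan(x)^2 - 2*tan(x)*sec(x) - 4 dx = -2*x - 2*tan(x) - 2/cos(x) + C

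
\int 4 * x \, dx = 2*x^2 + C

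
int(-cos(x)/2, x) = -sin(x)/2 + C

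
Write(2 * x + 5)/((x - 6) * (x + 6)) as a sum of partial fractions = 7/(12*(x + 6)) + 17/(12*(x - 6))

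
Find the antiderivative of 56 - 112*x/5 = -56*x^2/5 + 56*x + C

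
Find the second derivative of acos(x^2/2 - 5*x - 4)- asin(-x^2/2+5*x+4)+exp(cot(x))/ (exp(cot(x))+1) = 4*(exp(1/tan(x))*sin(2*x) - exp(1/tan(x)) + sin(2*x) + 1)*exp(1/tan(x))/((1 - cos(2*x))^2*(exp(1/tan(x)) + 1)^3)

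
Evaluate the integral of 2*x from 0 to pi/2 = pi^2/4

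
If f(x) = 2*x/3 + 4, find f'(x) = 2/3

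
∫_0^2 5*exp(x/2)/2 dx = -5 + 5*E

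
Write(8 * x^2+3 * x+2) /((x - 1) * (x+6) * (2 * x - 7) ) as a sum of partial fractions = 442/(95*(2*x - 7)) + 272/(133*(x + 6)) - 13/(35*(x - 1))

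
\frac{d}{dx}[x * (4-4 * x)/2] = 2 - 4*x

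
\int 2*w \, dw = w^2 + C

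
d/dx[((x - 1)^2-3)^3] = 6*x^5 - 30*x^4 + 24*x^3 + 48*x^2 - 24*x - 24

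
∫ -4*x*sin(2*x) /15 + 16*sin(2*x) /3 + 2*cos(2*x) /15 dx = 2*(x - 20)*cos(2*x)/15 + C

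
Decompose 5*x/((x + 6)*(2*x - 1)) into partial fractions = 5/(13*(2*x - 1)) + 30/(13*(x + 6))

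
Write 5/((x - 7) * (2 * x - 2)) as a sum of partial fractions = -5/(12*(x - 1)) + 5/(12*(x - 7))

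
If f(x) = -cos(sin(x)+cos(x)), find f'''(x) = 2*(sqrt(2)*sin(x)*sin(sqrt(2)*sin(x + pi/4))*cos(x) - sqrt(2)*sin(sqrt(2)*sin(x + pi/4)) - 3*sin(x + pi/4)*cos(sqrt(2)*sin(x + pi/4)))*cos(x + pi/4)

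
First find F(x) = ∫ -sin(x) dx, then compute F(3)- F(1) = cos(3) - cos(1)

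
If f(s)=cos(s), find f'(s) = -sin(s)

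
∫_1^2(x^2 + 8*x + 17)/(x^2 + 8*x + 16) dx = 31/30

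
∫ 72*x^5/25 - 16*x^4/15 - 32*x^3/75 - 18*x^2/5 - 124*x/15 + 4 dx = 12*x^6/25 - 16*x^5/75 - 8*x^4/75 - 6*x^3/5 - 62*x^2/15 + 4*x + C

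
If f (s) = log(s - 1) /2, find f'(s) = 1/(2*s - 2)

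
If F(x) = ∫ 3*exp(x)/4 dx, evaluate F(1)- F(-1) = -3*exp(-1)/4 + 3*E/4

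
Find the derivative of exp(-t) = -exp(-t)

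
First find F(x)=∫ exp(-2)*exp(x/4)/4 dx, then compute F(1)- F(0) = -exp(-2) + exp(-7/4)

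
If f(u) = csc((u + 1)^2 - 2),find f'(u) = -4*(u + 1)*cos(u^2 + 2*u - 1)/(1 - cos(2*u^2 + 4*u - 2))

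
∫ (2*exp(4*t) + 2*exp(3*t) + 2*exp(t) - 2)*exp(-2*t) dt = ((exp(t) + 1)*exp(t) - 1)^2*exp(-2*t) + C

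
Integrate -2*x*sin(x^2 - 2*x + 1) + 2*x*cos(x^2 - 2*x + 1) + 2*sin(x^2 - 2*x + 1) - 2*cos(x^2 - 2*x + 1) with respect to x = sin((x - 1)^2) + cos((x - 1)^2) + C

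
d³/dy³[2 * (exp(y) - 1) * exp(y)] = 16*exp(2*y) - 2*exp(y)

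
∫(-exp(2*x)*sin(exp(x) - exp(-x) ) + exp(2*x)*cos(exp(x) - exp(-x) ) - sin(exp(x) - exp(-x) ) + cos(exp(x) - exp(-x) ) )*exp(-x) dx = sqrt(2)*sin(2*sinh(x) + pi/4) + C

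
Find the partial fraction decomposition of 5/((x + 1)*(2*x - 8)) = -1/(2*(x + 1)) + 1/(2*(x - 4))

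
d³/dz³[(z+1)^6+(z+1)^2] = 120*z^3 + 360*z^2 + 360*z + 120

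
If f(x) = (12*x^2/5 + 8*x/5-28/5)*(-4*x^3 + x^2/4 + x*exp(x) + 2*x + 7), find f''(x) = 12*x^3*exp(x)/5 - 192*x^3 + 16*x^2*exp(x) - 348*x^2/5 + 76*x*exp(x)/5 + 828*x/5 - 8*exp(x) + 186/5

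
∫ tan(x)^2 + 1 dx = tan(x) + C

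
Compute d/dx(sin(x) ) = cos(x)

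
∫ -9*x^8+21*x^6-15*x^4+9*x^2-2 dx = -x^9 + 3*x^7 - 3*x^5 + 3*x^3 - 2*x + C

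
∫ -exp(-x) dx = exp(-x) + C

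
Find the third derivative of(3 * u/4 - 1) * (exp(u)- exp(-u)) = (3*u*exp(2*u) + 3*u + 5*exp(2*u) - 13)*exp(-u)/4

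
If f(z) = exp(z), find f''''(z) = exp(z)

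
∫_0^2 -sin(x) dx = -1 + cos(2)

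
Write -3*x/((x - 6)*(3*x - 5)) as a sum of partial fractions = 15/(13*(3*x - 5)) - 18/(13*(x - 6))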